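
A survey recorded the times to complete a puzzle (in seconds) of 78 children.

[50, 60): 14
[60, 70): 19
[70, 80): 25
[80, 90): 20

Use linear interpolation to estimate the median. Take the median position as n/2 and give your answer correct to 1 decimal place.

Cumulative frequencies: 14, 33, 58, 78
n = 78; position = n/2 = 39.
This falls in the class [70, 80): L = 70, F = 33, f = 25, h = 10.
Median ≈ 70 + ((39 − 33) / 25) × 10 = 72.4000

72.4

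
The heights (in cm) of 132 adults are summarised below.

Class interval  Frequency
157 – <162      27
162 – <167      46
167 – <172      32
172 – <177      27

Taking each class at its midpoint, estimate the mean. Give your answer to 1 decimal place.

166.7

Midpoints: 159.5, 164.5, 169.5, 174.5
Σfm = 27×159.5 + 46×164.5 + 32×169.5 + 27×174.5 = 22009
n = Σf = 132
Mean = 22009 / 132 = 166.7348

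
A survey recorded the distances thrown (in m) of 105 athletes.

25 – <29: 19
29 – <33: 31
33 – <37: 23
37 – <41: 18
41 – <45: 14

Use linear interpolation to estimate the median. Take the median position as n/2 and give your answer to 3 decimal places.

33.435

Cumulative frequencies: 19, 50, 73, 91, 105
n = 105; position = n/2 = 52.5.
This falls in the class 33 – <37: L = 33, F = 50, f = 23, h = 4.
Median ≈ 33 + ((52.5 − 50) / 23) × 4 = 33.4348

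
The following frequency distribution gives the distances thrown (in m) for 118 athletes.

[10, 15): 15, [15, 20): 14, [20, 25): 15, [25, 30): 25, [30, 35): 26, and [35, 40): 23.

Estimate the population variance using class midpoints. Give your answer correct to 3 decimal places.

Midpoints: 12.5, 17.5, 22.5, 27.5, 32.5, 37.5
n = 118, Σfm = 3165, mean = 26.8220
Σfm² = 92937.5
Σf(m − x̄)² = Σfm² − (Σfm)²/n = 92937.5 − 3165²/118 = 8045.7627
Population variance = 8045.7627 / 118 = 68.1844

68.184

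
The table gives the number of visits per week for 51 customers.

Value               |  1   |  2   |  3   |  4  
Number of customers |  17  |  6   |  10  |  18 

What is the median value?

Cumulative frequencies: 17, 23, 33, 51
n = 51, so the median is the value in position (n+1)/2 = 26.
Position 26 falls at value 3.

3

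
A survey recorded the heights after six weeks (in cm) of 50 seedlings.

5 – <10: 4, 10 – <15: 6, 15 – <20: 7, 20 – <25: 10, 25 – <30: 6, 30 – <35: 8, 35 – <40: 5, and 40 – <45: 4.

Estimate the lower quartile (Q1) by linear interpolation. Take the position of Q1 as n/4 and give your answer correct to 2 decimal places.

16.79

Cumulative frequencies: 4, 10, 17, 27, 33, 41, 46, 50
n = 50; position = n/4 = 12.5.
This falls in the class 15 – <20: L = 15, F = 10, f = 7, h = 5.
Lower quartile ≈ 15 + ((12.5 − 10) / 7) × 5 = 16.7857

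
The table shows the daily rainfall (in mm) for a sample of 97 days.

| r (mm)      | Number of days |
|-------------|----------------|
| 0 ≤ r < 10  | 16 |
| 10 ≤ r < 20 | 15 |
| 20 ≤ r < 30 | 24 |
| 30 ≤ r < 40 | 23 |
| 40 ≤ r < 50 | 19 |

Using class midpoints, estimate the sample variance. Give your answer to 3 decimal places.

183.312

Midpoints: 5, 15, 25, 35, 45
n = 97, Σfm = 2565, mean = 26.4433
Σfm² = 85425
Σf(m − x̄)² = Σfm² − (Σfm)²/n = 85425 − 2565²/97 = 17597.9381
Sample variance = 17597.9381 / 96 = 183.3119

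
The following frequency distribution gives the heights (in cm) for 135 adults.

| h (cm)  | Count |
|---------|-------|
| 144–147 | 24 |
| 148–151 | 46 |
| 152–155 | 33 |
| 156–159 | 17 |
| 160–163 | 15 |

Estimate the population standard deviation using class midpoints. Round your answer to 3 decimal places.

4.901

Midpoints: 145.5, 149.5, 153.5, 157.5, 161.5
n = 135, Σfm = 20534.5, mean = 152.1074
Σfm² = 3126691.75
Σf(m − x̄)² = Σfm² − (Σfm)²/n = 3126691.75 − 20534.5²/135 = 3242.1926
Population variance = 3242.1926 / 135 = 24.0162
Standard deviation = √24.0162 = 4.9006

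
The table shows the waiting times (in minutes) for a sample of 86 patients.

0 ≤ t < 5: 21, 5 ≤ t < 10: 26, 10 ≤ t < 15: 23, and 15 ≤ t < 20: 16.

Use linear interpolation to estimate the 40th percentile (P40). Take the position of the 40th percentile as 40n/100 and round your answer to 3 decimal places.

7.577

Cumulative frequencies: 21, 47, 70, 86
n = 86; position = 40n/100 = 34.4.
This falls in the class 5 ≤ t < 10: L = 5, F = 21, f = 26, h = 5.
40th percentile ≈ 5 + ((34.4 − 21) / 26) × 5 = 7.5769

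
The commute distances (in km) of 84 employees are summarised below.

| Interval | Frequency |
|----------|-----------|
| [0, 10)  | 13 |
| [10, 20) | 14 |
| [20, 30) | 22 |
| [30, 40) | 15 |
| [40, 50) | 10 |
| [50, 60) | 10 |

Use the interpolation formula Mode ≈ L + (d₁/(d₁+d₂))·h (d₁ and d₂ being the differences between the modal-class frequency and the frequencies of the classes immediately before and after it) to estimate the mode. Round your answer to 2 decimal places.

25.33

Modal class: [20, 30) (highest frequency 22).
d₁ = 22 − 14 = 8, d₂ = 22 − 15 = 7
Mode ≈ 20 + (8/(8+7)) × 10 = 20 + 5.3333 = 25.3333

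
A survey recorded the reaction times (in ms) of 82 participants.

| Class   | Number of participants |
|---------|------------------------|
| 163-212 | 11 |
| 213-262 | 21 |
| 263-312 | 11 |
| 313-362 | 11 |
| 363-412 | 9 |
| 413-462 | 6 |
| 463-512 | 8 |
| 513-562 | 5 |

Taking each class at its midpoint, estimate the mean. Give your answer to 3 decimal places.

Midpoints: 187.5, 237.5, 287.5, 337.5, 387.5, 437.5, 487.5, 537.5
Σfm = 11×187.5 + 21×237.5 + 11×287.5 + 11×337.5 + 9×387.5 + 6×437.5 + 8×487.5 + 5×537.5 = 26625
n = Σf = 82
Mean = 26625 / 82 = 324.6951

324.695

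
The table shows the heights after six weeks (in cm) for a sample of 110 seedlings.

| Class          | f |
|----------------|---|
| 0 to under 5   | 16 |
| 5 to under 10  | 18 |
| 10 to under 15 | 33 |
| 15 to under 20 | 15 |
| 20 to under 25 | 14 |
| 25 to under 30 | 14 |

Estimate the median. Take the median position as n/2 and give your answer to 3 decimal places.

13.182

Cumulative frequencies: 16, 34, 67, 82, 96, 110
n = 110; position = n/2 = 55.
This falls in the class 10 to under 15: L = 10, F = 34, f = 33, h = 5.
Median ≈ 10 + ((55 − 34) / 33) × 5 = 13.1818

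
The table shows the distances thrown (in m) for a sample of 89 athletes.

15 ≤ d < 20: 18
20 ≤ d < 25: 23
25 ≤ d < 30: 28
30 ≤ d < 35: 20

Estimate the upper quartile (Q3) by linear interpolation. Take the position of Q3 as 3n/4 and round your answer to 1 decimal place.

29.6

Cumulative frequencies: 18, 41, 69, 89
n = 89; position = 3n/4 = 66.75.
This falls in the class 25 ≤ d < 30: L = 25, F = 41, f = 28, h = 5.
Upper quartile ≈ 25 + ((66.75 − 41) / 28) × 5 = 29.5982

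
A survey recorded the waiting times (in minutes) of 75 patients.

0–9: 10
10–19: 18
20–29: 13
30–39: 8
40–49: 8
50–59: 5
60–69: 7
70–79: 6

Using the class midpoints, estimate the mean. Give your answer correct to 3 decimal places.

32.367

Midpoints: 4.5, 14.5, 24.5, 34.5, 44.5, 54.5, 64.5, 74.5
Σfm = 10×4.5 + 18×14.5 + 13×24.5 + 8×34.5 + 8×44.5 + 5×54.5 + 7×64.5 + 6×74.5 = 2427.5
n = Σf = 75
Mean = 2427.5 / 75 = 32.3667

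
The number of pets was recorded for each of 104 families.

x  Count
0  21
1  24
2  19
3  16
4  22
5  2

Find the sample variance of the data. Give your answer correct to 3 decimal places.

2.233

Values: 0, 1, 2, 3, 4, 5
n = 104, Σfx = 208, mean = 2.0000
Σfx² = 646
Σf(x − x̄)² = Σfx² − (Σfx)²/n = 646 − 208²/104 = 230.0000
Sample variance = 230.0000 / 103 = 2.2330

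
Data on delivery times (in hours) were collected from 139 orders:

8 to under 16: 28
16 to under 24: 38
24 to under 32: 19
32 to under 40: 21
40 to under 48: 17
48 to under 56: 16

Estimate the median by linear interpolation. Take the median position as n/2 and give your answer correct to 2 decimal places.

Cumulative frequencies: 28, 66, 85, 106, 123, 139
n = 139; position = n/2 = 69.5.
This falls in the class 24 to under 32: L = 24, F = 66, f = 19, h = 8.
Median ≈ 24 + ((69.5 − 66) / 19) × 8 = 25.4737

25.47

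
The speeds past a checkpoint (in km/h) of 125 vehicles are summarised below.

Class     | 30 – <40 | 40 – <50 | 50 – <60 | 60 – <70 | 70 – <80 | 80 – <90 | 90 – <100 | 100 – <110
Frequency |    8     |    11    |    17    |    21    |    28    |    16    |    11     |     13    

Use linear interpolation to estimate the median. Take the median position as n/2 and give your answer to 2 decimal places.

71.96

Cumulative frequencies: 8, 19, 36, 57, 85, 101, 112, 125
n = 125; position = n/2 = 62.5.
This falls in the class 70 – <80: L = 70, F = 57, f = 28, h = 10.
Median ≈ 70 + ((62.5 − 57) / 28) × 10 = 71.9643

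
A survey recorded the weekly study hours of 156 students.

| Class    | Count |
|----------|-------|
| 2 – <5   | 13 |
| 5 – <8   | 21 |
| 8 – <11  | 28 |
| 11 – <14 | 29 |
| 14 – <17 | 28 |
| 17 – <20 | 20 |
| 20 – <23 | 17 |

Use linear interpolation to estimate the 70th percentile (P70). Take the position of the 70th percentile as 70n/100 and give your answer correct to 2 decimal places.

Cumulative frequencies: 13, 34, 62, 91, 119, 139, 156
n = 156; position = 70n/100 = 109.2.
This falls in the class 14 – <17: L = 14, F = 91, f = 28, h = 3.
70th percentile ≈ 14 + ((109.2 − 91) / 28) × 3 = 15.9500

15.95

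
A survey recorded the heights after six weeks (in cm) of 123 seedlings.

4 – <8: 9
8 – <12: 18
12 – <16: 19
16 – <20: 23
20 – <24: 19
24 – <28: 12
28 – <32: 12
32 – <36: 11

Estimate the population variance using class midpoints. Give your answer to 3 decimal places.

66.255

Midpoints: 6, 10, 14, 18, 22, 26, 30, 34
n = 123, Σfm = 2378, mean = 19.3333
Σfm² = 54124
Σf(m − x̄)² = Σfm² − (Σfm)²/n = 54124 − 2378²/123 = 8149.3333
Population variance = 8149.3333 / 123 = 66.2547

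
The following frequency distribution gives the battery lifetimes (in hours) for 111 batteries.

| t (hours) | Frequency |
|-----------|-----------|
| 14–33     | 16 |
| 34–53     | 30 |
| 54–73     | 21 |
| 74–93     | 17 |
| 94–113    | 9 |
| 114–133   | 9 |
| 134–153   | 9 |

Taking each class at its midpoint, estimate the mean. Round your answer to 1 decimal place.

Midpoints: 23.5, 43.5, 63.5, 83.5, 103.5, 123.5, 143.5
Σfm = 16×23.5 + 30×43.5 + 21×63.5 + 17×83.5 + 9×103.5 + 9×123.5 + 9×143.5 = 7768.5
n = Σf = 111
Mean = 7768.5 / 111 = 69.9865

70.0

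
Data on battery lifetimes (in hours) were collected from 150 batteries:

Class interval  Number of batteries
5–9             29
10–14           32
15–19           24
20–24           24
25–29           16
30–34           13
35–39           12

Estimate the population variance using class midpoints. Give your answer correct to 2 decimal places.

87.71

Midpoints: 7, 12, 17, 22, 27, 32, 37
n = 150, Σfm = 2815, mean = 18.7667
Σfm² = 65985
Σf(m − x̄)² = Σfm² − (Σfm)²/n = 65985 − 2815²/150 = 13156.8333
Population variance = 13156.8333 / 150 = 87.7122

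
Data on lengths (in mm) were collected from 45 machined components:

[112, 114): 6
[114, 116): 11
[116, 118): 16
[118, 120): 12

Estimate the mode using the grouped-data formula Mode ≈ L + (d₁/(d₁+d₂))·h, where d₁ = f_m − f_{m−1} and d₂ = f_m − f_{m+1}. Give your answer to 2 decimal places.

117.11

Modal class: [116, 118) (highest frequency 16).
d₁ = 16 − 11 = 5, d₂ = 16 − 12 = 4
Mode ≈ 116 + (5/(5+4)) × 2 = 116 + 1.1111 = 117.1111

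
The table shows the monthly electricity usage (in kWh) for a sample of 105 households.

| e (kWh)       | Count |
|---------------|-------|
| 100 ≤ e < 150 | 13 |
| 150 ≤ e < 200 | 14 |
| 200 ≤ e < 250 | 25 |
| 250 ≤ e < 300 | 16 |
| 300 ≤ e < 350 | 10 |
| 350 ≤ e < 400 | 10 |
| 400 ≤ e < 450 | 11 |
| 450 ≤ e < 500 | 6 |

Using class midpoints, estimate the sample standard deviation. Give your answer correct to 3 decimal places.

103.166

Midpoints: 125, 175, 225, 275, 325, 375, 425, 475
n = 105, Σfm = 28625, mean = 272.6190
Σfm² = 8910625
Σf(m − x̄)² = Σfm² − (Σfm)²/n = 8910625 − 28625²/105 = 1106904.7619
Sample variance = 1106904.7619 / 104 = 10643.3150
Standard deviation = √10643.3150 = 103.1664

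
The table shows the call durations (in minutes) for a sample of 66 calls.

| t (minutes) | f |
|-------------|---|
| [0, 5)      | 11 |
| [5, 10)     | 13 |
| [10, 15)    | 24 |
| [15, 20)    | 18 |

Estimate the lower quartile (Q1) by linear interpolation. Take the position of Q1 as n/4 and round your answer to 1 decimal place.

7.1

Cumulative frequencies: 11, 24, 48, 66
n = 66; position = n/4 = 16.5.
This falls in the class [5, 10): L = 5, F = 11, f = 13, h = 5.
Lower quartile ≈ 5 + ((16.5 − 11) / 13) × 5 = 7.1154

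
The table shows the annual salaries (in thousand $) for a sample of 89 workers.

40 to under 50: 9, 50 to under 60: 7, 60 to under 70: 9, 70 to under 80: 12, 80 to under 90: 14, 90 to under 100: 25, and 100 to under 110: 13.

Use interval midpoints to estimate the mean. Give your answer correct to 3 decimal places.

Midpoints: 45, 55, 65, 75, 85, 95, 105
Σfm = 9×45 + 7×55 + 9×65 + 12×75 + 14×85 + 25×95 + 13×105 = 7205
n = Σf = 89
Mean = 7205 / 89 = 80.9551

80.955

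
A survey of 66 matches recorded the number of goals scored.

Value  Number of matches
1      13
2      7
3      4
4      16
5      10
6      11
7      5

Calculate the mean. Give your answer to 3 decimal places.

3.848

Values: 1, 2, 3, 4, 5, 6, 7
Σfx = 13×1 + 7×2 + 4×3 + 16×4 + 10×5 + 11×6 + 5×7 = 254
n = Σf = 66
Mean = 254 / 66 = 3.8485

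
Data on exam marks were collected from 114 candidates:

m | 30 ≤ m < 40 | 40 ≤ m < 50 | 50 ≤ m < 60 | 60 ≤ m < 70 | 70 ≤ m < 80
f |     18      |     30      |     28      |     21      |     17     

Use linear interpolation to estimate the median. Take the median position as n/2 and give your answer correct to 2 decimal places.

Cumulative frequencies: 18, 48, 76, 97, 114
n = 114; position = n/2 = 57.
This falls in the class 50 ≤ m < 60: L = 50, F = 48, f = 28, h = 10.
Median ≈ 50 + ((57 − 48) / 28) × 10 = 53.2143

53.21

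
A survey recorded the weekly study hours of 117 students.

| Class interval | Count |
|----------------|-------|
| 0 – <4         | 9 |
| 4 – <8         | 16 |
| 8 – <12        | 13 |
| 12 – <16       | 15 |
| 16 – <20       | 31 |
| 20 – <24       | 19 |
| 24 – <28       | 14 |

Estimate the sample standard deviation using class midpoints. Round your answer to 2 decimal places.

Midpoints: 2, 6, 10, 14, 18, 22, 26
n = 117, Σfm = 1794, mean = 15.3333
Σfm² = 33556
Σf(m − x̄)² = Σfm² − (Σfm)²/n = 33556 − 1794²/117 = 6048.0000
Sample variance = 6048.0000 / 116 = 52.1379
Standard deviation = √52.1379 = 7.2207

7.22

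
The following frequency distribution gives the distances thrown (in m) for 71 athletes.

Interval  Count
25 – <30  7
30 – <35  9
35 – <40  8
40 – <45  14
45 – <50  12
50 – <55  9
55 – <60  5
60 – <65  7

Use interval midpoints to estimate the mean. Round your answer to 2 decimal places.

44.33

Midpoints: 27.5, 32.5, 37.5, 42.5, 47.5, 52.5, 57.5, 62.5
Σfm = 7×27.5 + 9×32.5 + 8×37.5 + 14×42.5 + 12×47.5 + 9×52.5 + 5×57.5 + 7×62.5 = 3147.5
n = Σf = 71
Mean = 3147.5 / 71 = 44.3310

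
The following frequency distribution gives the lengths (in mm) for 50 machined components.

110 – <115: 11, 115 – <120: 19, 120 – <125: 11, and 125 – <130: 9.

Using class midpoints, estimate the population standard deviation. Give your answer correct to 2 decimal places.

Midpoints: 112.5, 117.5, 122.5, 127.5
n = 50, Σfm = 5965, mean = 119.3000
Σfm² = 712912.5
Σf(m − x̄)² = Σfm² − (Σfm)²/n = 712912.5 − 5965²/50 = 1288.0000
Population variance = 1288.0000 / 50 = 25.7600
Standard deviation = √25.7600 = 5.0754

5.08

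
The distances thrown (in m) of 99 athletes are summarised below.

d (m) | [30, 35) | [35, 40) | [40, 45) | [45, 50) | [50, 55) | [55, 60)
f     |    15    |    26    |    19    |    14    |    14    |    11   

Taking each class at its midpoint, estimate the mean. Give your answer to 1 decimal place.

Midpoints: 32.5, 37.5, 42.5, 47.5, 52.5, 57.5
Σfm = 15×32.5 + 26×37.5 + 19×42.5 + 14×47.5 + 14×52.5 + 11×57.5 = 4302.5
n = Σf = 99
Mean = 4302.5 / 99 = 43.4596

43.5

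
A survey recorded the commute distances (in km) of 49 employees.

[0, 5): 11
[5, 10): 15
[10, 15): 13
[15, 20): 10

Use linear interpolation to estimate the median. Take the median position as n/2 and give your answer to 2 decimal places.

Cumulative frequencies: 11, 26, 39, 49
n = 49; position = n/2 = 24.5.
This falls in the class [5, 10): L = 5, F = 11, f = 15, h = 5.
Median ≈ 5 + ((24.5 − 11) / 15) × 5 = 9.5000

9.50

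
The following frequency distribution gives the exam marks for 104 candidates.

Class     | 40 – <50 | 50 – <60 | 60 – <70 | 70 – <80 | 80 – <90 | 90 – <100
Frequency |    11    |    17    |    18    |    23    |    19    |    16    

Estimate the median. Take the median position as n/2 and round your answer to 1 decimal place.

72.6

Cumulative frequencies: 11, 28, 46, 69, 88, 104
n = 104; position = n/2 = 52.
This falls in the class 70 – <80: L = 70, F = 46, f = 23, h = 10.
Median ≈ 70 + ((52 − 46) / 23) × 10 = 72.6087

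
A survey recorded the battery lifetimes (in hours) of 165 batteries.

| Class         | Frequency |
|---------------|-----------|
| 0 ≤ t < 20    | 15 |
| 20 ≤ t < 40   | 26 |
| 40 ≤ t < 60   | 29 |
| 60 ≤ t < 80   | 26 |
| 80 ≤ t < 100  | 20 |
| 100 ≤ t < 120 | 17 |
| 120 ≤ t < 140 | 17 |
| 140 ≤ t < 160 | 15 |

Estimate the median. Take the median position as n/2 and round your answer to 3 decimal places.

Cumulative frequencies: 15, 41, 70, 96, 116, 133, 150, 165
n = 165; position = n/2 = 82.5.
This falls in the class 60 ≤ t < 80: L = 60, F = 70, f = 26, h = 20.
Median ≈ 60 + ((82.5 − 70) / 26) × 20 = 69.6154

69.615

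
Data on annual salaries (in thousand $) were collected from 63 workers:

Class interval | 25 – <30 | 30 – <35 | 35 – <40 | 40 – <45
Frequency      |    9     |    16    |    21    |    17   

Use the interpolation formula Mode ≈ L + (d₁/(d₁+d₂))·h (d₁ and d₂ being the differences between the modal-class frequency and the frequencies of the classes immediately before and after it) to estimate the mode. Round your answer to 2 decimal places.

37.78

Modal class: 35 – <40 (highest frequency 21).
d₁ = 21 − 16 = 5, d₂ = 21 − 17 = 4
Mode ≈ 35 + (5/(5+4)) × 5 = 35 + 2.7778 = 37.7778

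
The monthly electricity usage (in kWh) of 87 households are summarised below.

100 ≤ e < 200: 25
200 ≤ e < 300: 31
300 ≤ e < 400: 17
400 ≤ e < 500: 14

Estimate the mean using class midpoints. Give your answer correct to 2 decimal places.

272.99

Midpoints: 150, 250, 350, 450
Σfm = 25×150 + 31×250 + 17×350 + 14×450 = 23750
n = Σf = 87
Mean = 23750 / 87 = 272.9885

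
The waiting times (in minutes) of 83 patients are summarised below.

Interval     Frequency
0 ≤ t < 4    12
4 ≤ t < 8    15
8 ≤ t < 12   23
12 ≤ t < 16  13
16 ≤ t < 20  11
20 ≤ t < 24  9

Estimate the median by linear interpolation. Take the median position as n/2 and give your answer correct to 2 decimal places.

10.52

Cumulative frequencies: 12, 27, 50, 63, 74, 83
n = 83; position = n/2 = 41.5.
This falls in the class 8 ≤ t < 12: L = 8, F = 27, f = 23, h = 4.
Median ≈ 8 + ((41.5 − 27) / 23) × 4 = 10.5217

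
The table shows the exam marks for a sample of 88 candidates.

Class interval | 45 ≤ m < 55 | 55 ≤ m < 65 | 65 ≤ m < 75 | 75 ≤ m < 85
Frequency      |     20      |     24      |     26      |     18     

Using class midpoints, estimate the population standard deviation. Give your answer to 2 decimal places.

Midpoints: 50, 60, 70, 80
n = 88, Σfm = 5700, mean = 64.7727
Σfm² = 379000
Σf(m − x̄)² = Σfm² − (Σfm)²/n = 379000 − 5700²/88 = 9795.4545
Population variance = 9795.4545 / 88 = 111.3120
Standard deviation = √111.3120 = 10.5504

10.55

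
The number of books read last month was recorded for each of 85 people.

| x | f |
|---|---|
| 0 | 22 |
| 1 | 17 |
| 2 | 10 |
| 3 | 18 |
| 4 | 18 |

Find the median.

Cumulative frequencies: 22, 39, 49, 67, 85
n = 85, so the median is the value in position (n+1)/2 = 43.
Position 43 falls at value 2.

2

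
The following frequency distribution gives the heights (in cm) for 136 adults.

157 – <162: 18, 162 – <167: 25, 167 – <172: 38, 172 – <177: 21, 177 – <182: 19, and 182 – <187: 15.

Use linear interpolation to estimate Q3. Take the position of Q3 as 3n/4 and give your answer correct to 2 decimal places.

Cumulative frequencies: 18, 43, 81, 102, 121, 136
n = 136; position = 3n/4 = 102.
This falls in the class 172 – <177: L = 172, F = 81, f = 21, h = 5.
Upper quartile ≈ 172 + ((102 − 81) / 21) × 5 = 177.0000

177.00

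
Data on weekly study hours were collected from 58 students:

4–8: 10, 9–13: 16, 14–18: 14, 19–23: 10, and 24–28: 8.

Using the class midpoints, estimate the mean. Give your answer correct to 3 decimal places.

Midpoints: 6, 11, 16, 21, 26
Σfm = 10×6 + 16×11 + 14×16 + 10×21 + 8×26 = 878
n = Σf = 58
Mean = 878 / 58 = 15.1379

15.138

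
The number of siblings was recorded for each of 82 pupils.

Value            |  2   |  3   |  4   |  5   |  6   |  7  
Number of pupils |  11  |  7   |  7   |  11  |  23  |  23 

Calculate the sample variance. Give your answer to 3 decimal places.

3.040

Values: 2, 3, 4, 5, 6, 7
n = 82, Σfx = 425, mean = 5.1829
Σfx² = 2449
Σf(x − x̄)² = Σfx² − (Σfx)²/n = 2449 − 425²/82 = 246.2561
Sample variance = 246.2561 / 81 = 3.0402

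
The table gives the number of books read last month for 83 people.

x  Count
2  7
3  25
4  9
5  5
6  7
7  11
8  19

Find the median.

Cumulative frequencies: 7, 32, 41, 46, 53, 64, 83
n = 83, so the median is the value in position (n+1)/2 = 42.
Position 42 falls at value 5.

5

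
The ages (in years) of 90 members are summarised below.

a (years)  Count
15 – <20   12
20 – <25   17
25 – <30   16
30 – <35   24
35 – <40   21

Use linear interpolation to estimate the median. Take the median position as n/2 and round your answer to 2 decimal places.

Cumulative frequencies: 12, 29, 45, 69, 90
n = 90; position = n/2 = 45.
This falls in the class 25 – <30: L = 25, F = 29, f = 16, h = 5.
Median ≈ 25 + ((45 − 29) / 16) × 5 = 30.0000

30.00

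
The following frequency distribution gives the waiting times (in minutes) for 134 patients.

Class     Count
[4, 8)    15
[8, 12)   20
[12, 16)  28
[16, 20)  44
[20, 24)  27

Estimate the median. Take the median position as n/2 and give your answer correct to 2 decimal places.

Cumulative frequencies: 15, 35, 63, 107, 134
n = 134; position = n/2 = 67.
This falls in the class [16, 20): L = 16, F = 63, f = 44, h = 4.
Median ≈ 16 + ((67 − 63) / 44) × 4 = 16.3636

16.36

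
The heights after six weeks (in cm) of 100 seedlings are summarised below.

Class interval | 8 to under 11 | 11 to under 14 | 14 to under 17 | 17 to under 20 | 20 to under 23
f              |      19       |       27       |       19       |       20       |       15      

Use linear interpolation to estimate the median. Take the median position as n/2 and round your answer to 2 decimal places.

14.63

Cumulative frequencies: 19, 46, 65, 85, 100
n = 100; position = n/2 = 50.
This falls in the class 14 to under 17: L = 14, F = 46, f = 19, h = 3.
Median ≈ 14 + ((50 − 46) / 19) × 3 = 14.6316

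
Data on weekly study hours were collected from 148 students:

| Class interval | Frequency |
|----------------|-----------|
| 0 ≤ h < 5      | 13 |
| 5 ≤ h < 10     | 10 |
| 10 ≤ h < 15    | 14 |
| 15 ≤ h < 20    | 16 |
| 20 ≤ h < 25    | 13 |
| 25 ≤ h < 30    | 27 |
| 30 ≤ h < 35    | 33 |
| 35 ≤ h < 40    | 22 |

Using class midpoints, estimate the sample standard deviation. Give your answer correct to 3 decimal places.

11.063

Midpoints: 2.5, 7.5, 12.5, 17.5, 22.5, 27.5, 32.5, 37.5
n = 148, Σfm = 3495, mean = 23.6149
Σfm² = 100525
Σf(m − x̄)² = Σfm² − (Σfm)²/n = 100525 − 3495²/148 = 17991.0473
Sample variance = 17991.0473 / 147 = 122.3881
Standard deviation = √122.3881 = 11.0629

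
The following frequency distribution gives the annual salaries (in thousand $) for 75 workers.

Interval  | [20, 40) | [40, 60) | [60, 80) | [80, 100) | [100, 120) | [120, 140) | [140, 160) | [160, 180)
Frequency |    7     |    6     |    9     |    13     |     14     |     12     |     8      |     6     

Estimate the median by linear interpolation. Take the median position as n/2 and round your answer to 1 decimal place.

103.6

Cumulative frequencies: 7, 13, 22, 35, 49, 61, 69, 75
n = 75; position = n/2 = 37.5.
This falls in the class [100, 120): L = 100, F = 35, f = 14, h = 20.
Median ≈ 100 + ((37.5 − 35) / 14) × 20 = 103.5714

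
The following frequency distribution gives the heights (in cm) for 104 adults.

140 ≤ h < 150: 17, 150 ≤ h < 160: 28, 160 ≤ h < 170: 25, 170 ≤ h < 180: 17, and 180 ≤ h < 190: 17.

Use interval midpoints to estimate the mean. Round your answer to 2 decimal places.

Midpoints: 145, 155, 165, 175, 185
Σfm = 17×145 + 28×155 + 25×165 + 17×175 + 17×185 = 17050
n = Σf = 104
Mean = 17050 / 104 = 163.9423

163.94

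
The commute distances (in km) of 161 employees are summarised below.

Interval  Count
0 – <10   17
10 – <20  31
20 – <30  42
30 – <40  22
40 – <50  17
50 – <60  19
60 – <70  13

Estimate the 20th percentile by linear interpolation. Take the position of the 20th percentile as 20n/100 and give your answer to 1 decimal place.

14.9

Cumulative frequencies: 17, 48, 90, 112, 129, 148, 161
n = 161; position = 20n/100 = 32.2.
This falls in the class 10 – <20: L = 10, F = 17, f = 31, h = 10.
20th percentile ≈ 10 + ((32.2 − 17) / 31) × 10 = 14.9032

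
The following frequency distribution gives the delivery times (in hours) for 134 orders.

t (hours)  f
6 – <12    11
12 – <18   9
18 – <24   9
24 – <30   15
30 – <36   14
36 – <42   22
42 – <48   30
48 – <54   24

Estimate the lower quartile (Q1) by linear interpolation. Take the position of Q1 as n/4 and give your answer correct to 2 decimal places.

Cumulative frequencies: 11, 20, 29, 44, 58, 80, 110, 134
n = 134; position = n/4 = 33.5.
This falls in the class 24 – <30: L = 24, F = 29, f = 15, h = 6.
Lower quartile ≈ 24 + ((33.5 − 29) / 15) × 6 = 25.8000

25.80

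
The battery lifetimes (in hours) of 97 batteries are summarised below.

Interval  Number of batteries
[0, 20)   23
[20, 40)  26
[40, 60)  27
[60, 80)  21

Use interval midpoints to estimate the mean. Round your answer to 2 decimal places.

39.48

Midpoints: 10, 30, 50, 70
Σfm = 23×10 + 26×30 + 27×50 + 21×70 = 3830
n = Σf = 97
Mean = 3830 / 97 = 39.4845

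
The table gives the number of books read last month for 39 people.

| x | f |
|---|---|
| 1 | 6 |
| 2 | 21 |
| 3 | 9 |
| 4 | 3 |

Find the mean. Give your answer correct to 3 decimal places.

2.231

Values: 1, 2, 3, 4
Σfx = 6×1 + 21×2 + 9×3 + 3×4 = 87
n = Σf = 39
Mean = 87 / 39 = 2.2308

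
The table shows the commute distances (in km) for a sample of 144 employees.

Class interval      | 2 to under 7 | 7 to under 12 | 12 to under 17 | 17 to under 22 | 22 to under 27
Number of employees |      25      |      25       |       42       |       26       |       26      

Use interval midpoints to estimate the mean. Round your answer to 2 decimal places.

14.60

Midpoints: 4.5, 9.5, 14.5, 19.5, 24.5
Σfm = 25×4.5 + 25×9.5 + 42×14.5 + 26×19.5 + 26×24.5 = 2103
n = Σf = 144
Mean = 2103 / 144 = 14.6042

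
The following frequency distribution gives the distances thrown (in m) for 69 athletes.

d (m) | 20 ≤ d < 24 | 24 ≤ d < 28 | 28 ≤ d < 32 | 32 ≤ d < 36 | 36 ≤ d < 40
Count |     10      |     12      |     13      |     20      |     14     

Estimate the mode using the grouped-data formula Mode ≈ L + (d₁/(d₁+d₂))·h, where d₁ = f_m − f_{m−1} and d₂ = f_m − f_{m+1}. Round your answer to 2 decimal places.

34.15

Modal class: 32 ≤ d < 36 (highest frequency 20).
d₁ = 20 − 13 = 7, d₂ = 20 − 14 = 6
Mode ≈ 32 + (7/(7+6)) × 4 = 32 + 2.1538 = 34.1538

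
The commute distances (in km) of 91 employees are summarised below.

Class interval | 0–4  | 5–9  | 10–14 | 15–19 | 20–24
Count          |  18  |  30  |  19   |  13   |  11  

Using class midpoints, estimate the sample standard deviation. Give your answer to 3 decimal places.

Midpoints: 2, 7, 12, 17, 22
n = 91, Σfm = 937, mean = 10.2967
Σfm² = 13359
Σf(m − x̄)² = Σfm² − (Σfm)²/n = 13359 − 937²/91 = 3710.9890
Sample variance = 3710.9890 / 90 = 41.2332
Standard deviation = √41.2332 = 6.4213

6.421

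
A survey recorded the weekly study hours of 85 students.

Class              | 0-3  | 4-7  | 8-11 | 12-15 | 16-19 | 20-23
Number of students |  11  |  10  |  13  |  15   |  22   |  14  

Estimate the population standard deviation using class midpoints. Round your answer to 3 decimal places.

Midpoints: 1.5, 5.5, 9.5, 13.5, 17.5, 21.5
n = 85, Σfm = 1083.5, mean = 12.7471
Σfm² = 17443.25
Σf(m − x̄)² = Σfm² − (Σfm)²/n = 17443.25 − 1083.5²/85 = 3631.8118
Population variance = 3631.8118 / 85 = 42.7272
Standard deviation = √42.7272 = 6.5366

6.537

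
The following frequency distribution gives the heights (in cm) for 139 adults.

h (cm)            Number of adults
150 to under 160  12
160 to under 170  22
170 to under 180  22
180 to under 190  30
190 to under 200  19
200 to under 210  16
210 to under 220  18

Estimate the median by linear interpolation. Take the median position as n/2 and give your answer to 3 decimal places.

Cumulative frequencies: 12, 34, 56, 86, 105, 121, 139
n = 139; position = n/2 = 69.5.
This falls in the class 180 to under 190: L = 180, F = 56, f = 30, h = 10.
Median ≈ 180 + ((69.5 − 56) / 30) × 10 = 184.5000

184.500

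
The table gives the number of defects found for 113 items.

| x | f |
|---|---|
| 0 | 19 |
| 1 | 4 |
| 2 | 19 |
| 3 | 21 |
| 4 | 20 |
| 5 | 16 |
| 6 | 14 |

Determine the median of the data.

Cumulative frequencies: 19, 23, 42, 63, 83, 99, 113
n = 113, so the median is the value in position (n+1)/2 = 57.
Position 57 falls at value 3.

3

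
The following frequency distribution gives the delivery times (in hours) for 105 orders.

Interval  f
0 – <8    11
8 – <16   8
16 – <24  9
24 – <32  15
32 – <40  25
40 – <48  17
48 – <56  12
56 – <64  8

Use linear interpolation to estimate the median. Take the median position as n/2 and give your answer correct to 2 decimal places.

Cumulative frequencies: 11, 19, 28, 43, 68, 85, 97, 105
n = 105; position = n/2 = 52.5.
This falls in the class 32 – <40: L = 32, F = 43, f = 25, h = 8.
Median ≈ 32 + ((52.5 − 43) / 25) × 8 = 35.0400

35.04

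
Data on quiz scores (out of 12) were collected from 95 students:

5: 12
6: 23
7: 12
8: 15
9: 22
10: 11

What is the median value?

Cumulative frequencies: 12, 35, 47, 62, 84, 95
n = 95, so the median is the value in position (n+1)/2 = 48.
Position 48 falls at value 8.

8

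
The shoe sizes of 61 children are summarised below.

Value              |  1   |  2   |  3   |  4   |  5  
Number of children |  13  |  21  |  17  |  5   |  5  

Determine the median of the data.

2

Cumulative frequencies: 13, 34, 51, 56, 61
n = 61, so the median is the value in position (n+1)/2 = 31.
Position 31 falls at value 2.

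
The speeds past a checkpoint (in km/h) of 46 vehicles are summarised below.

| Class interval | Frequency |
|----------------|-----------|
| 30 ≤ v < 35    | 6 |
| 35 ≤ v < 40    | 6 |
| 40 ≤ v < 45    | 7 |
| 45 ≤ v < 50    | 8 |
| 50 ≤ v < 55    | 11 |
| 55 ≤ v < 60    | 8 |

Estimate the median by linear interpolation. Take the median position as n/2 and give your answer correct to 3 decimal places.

47.500

Cumulative frequencies: 6, 12, 19, 27, 38, 46
n = 46; position = n/2 = 23.
This falls in the class 45 ≤ v < 50: L = 45, F = 19, f = 8, h = 5.
Median ≈ 45 + ((23 − 19) / 8) × 5 = 47.5000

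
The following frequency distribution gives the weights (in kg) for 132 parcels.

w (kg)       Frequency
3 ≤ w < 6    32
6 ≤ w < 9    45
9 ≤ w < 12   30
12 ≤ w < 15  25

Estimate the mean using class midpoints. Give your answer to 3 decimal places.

8.591

Midpoints: 4.5, 7.5, 10.5, 13.5
Σfm = 32×4.5 + 45×7.5 + 30×10.5 + 25×13.5 = 1134
n = Σf = 132
Mean = 1134 / 132 = 8.5909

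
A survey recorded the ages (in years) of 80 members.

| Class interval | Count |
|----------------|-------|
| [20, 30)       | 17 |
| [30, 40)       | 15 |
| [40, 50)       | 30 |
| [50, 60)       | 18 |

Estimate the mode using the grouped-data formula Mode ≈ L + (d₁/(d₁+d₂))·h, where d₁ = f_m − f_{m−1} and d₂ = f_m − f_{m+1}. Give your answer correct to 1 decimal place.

Modal class: [40, 50) (highest frequency 30).
d₁ = 30 − 15 = 15, d₂ = 30 − 18 = 12
Mode ≈ 40 + (15/(15+12)) × 10 = 40 + 5.5556 = 45.5556

45.6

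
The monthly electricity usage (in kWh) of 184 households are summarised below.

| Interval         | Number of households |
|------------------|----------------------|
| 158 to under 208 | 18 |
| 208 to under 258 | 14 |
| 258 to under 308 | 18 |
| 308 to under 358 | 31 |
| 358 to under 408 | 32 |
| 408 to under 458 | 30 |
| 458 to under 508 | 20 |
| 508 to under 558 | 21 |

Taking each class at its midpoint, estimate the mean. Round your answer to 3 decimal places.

369.957

Midpoints: 183, 233, 283, 333, 383, 433, 483, 533
Σfm = 18×183 + 14×233 + 18×283 + 31×333 + 32×383 + 30×433 + 20×483 + 21×533 = 68072
n = Σf = 184
Mean = 68072 / 184 = 369.9565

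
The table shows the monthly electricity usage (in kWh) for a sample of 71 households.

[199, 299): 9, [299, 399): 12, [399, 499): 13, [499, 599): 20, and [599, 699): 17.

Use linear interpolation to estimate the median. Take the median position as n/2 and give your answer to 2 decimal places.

506.50

Cumulative frequencies: 9, 21, 34, 54, 71
n = 71; position = n/2 = 35.5.
This falls in the class [499, 599): L = 499, F = 34, f = 20, h = 100.
Median ≈ 499 + ((35.5 − 34) / 20) × 100 = 506.5000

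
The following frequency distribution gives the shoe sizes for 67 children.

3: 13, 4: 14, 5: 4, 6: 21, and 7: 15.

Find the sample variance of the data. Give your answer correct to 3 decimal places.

2.200

Values: 3, 4, 5, 6, 7
n = 67, Σfx = 346, mean = 5.1642
Σfx² = 1932
Σf(x − x̄)² = Σfx² − (Σfx)²/n = 1932 − 346²/67 = 145.1940
Sample variance = 145.1940 / 66 = 2.1999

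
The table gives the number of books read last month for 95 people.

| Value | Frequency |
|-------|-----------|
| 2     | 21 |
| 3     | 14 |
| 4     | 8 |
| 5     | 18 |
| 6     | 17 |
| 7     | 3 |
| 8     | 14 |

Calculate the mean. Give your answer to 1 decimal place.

Values: 2, 3, 4, 5, 6, 7, 8
Σfx = 21×2 + 14×3 + 8×4 + 18×5 + 17×6 + 3×7 + 14×8 = 441
n = Σf = 95
Mean = 441 / 95 = 4.6421

4.6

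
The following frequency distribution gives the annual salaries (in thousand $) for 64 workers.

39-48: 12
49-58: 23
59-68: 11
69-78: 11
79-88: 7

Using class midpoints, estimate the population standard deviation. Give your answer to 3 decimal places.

Midpoints: 43.5, 53.5, 63.5, 73.5, 83.5
n = 64, Σfm = 3844, mean = 60.0625
Σfm² = 241124
Σf(m − x̄)² = Σfm² − (Σfm)²/n = 241124 − 3844²/64 = 10243.7500
Population variance = 10243.7500 / 64 = 160.0586
Standard deviation = √160.0586 = 12.6514

12.651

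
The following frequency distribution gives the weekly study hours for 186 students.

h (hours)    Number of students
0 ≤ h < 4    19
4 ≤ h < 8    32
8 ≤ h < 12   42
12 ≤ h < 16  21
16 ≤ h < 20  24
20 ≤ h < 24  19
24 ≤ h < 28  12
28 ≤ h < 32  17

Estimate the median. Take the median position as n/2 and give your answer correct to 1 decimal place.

12.0

Cumulative frequencies: 19, 51, 93, 114, 138, 157, 169, 186
n = 186; position = n/2 = 93.
This falls in the class 8 ≤ h < 12: L = 8, F = 51, f = 42, h = 4.
Median ≈ 8 + ((93 − 51) / 42) × 4 = 12.0000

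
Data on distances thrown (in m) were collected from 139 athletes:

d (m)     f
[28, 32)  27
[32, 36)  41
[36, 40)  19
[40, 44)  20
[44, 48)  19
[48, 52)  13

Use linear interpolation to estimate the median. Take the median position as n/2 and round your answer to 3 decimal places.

36.316

Cumulative frequencies: 27, 68, 87, 107, 126, 139
n = 139; position = n/2 = 69.5.
This falls in the class [36, 40): L = 36, F = 68, f = 19, h = 4.
Median ≈ 36 + ((69.5 − 68) / 19) × 4 = 36.3158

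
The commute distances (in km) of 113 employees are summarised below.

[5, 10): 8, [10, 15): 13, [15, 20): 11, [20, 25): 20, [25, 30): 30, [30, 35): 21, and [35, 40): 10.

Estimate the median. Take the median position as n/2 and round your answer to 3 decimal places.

25.750

Cumulative frequencies: 8, 21, 32, 52, 82, 103, 113
n = 113; position = n/2 = 56.5.
This falls in the class [25, 30): L = 25, F = 52, f = 30, h = 5.
Median ≈ 25 + ((56.5 − 52) / 30) × 5 = 25.7500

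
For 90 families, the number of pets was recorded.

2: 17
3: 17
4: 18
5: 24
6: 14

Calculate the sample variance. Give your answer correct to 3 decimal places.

1.854

Values: 2, 3, 4, 5, 6
n = 90, Σfx = 361, mean = 4.0111
Σfx² = 1613
Σf(x − x̄)² = Σfx² − (Σfx)²/n = 1613 − 361²/90 = 164.9889
Sample variance = 164.9889 / 89 = 1.8538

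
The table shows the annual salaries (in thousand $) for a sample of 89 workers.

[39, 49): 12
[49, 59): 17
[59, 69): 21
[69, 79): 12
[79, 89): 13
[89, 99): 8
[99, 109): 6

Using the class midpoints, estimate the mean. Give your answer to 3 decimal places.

69.056

Midpoints: 44, 54, 64, 74, 84, 94, 104
Σfm = 12×44 + 17×54 + 21×64 + 12×74 + 13×84 + 8×94 + 6×104 = 6146
n = Σf = 89
Mean = 6146 / 89 = 69.0562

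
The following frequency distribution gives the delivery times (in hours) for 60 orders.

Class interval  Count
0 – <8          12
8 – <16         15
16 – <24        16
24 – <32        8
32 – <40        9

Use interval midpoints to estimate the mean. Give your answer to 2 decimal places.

Midpoints: 4, 12, 20, 28, 36
Σfm = 12×4 + 15×12 + 16×20 + 8×28 + 9×36 = 1096
n = Σf = 60
Mean = 1096 / 60 = 18.2667

18.27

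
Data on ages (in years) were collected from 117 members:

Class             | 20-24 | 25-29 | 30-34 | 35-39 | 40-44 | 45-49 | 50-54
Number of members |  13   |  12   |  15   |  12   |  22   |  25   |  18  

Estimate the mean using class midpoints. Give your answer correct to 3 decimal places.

39.051

Midpoints: 22, 27, 32, 37, 42, 47, 52
Σfm = 13×22 + 12×27 + 15×32 + 12×37 + 22×42 + 25×47 + 18×52 = 4569
n = Σf = 117
Mean = 4569 / 117 = 39.0513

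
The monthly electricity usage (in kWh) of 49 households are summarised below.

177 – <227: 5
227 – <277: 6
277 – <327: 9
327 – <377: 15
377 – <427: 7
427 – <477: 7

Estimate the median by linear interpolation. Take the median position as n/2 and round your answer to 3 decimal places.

Cumulative frequencies: 5, 11, 20, 35, 42, 49
n = 49; position = n/2 = 24.5.
This falls in the class 327 – <377: L = 327, F = 20, f = 15, h = 50.
Median ≈ 327 + ((24.5 − 20) / 15) × 50 = 342.0000

342.000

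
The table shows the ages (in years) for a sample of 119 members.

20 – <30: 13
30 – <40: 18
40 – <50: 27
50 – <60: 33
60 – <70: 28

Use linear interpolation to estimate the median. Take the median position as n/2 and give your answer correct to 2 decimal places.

Cumulative frequencies: 13, 31, 58, 91, 119
n = 119; position = n/2 = 59.5.
This falls in the class 50 – <60: L = 50, F = 58, f = 33, h = 10.
Median ≈ 50 + ((59.5 − 58) / 33) × 10 = 50.4545

50.45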